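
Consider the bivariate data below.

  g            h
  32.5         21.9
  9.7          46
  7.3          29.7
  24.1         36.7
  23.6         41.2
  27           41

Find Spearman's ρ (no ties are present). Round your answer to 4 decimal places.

Rank g: 6, 2, 1, 4, 3, 5
Rank h: 1, 6, 2, 3, 5, 4
d = rank(g) − rank(h): 5, -4, -1, 1, -2, 1; Σd² = 48
ρ = 1 − 6Σd² / [n(n²−1)] = 1 − 6×48 / (6×35) = 1 − 288/210 ≈ -0.3714

-0.3714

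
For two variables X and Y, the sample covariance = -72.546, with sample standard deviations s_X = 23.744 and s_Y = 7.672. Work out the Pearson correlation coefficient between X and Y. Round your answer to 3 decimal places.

r = Cov(X,Y) / (s_X · s_Y) = -72.546 / (23.744 × 7.672)
  = -72.546 / 182.1640 ≈ -0.398

-0.398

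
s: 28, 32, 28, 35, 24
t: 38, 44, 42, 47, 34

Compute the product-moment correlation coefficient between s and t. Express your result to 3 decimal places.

n = 5, Σs = 147, Σt = 205, Σs² = 4393, Σt² = 8509, Σst = 6109
nΣst − ΣsΣt = 30545 − 30135 = 410
nΣs² − (Σs)² = 21965 − 21609 = 356; nΣt² − (Σt)² = 42545 − 42025 = 520
r = 410 / √(356 × 520) = 410 / 430.2557 ≈ 0.953

0.953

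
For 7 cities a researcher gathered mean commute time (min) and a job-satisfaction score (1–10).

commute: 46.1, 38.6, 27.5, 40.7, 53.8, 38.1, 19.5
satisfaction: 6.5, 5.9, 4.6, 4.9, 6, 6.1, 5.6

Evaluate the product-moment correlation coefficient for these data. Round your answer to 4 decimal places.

0.4860

n = 7, Σx = 264.3, Σy = 39.6, Σx² = 10754.21, Σy² = 226.8, Σxy = 1517.73
nΣxy − ΣxΣy = 10624.11 − 10466.28 = 157.83
nΣx² − (Σx)² = 75279.47 − 69854.49 = 5424.98; nΣy² − (Σy)² = 1587.6 − 1568.16 = 19.44
r = 157.83 / √(5424.98 × 19.44) = 157.83 / 324.7485 ≈ 0.4860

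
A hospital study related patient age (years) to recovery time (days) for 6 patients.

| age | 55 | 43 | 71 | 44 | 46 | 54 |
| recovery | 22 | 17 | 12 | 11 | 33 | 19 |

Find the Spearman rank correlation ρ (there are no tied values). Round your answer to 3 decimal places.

Rank age: 5, 1, 6, 2, 3, 4
Rank recovery: 5, 3, 2, 1, 6, 4
d = rank(age) − rank(recovery): 0, -2, 4, 1, -3, 0; Σd² = 30
ρ = 1 − 6Σd² / [n(n²−1)] = 1 − 6×30 / (6×35) = 1 − 180/210 ≈ 0.143

0.143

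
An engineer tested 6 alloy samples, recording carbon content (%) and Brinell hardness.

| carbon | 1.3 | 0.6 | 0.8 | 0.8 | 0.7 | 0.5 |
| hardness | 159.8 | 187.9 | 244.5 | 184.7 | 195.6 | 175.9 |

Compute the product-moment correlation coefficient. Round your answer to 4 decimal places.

n = 6, Σx = 4.7, Σy = 1148.4, Σx² = 4.07, Σy² = 223936.96, Σxy = 888.71
nΣxy − ΣxΣy = 5332.26 − 5397.48 = -65.22
nΣx² − (Σx)² = 24.42 − 22.09 = 2.33; nΣy² − (Σy)² = 1343621.76 − 1318822.56 = 24799.2
r = -65.22 / √(2.33 × 24799.2) = -65.22 / 240.3792 ≈ -0.2713

-0.2713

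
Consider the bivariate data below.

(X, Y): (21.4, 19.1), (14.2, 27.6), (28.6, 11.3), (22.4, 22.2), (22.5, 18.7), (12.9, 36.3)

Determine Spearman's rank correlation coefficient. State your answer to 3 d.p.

-0.943

Rank X: 3, 2, 6, 4, 5, 1
Rank Y: 3, 5, 1, 4, 2, 6
d = rank(X) − rank(Y): 0, -3, 5, 0, 3, -5; Σd² = 68
ρ = 1 − 6Σd² / [n(n²−1)] = 1 − 6×68 / (6×35) = 1 − 408/210 ≈ -0.943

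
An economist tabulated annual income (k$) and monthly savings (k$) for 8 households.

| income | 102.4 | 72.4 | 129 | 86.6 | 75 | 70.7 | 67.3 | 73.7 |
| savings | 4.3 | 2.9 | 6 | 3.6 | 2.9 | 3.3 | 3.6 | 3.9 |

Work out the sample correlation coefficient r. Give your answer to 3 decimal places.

n = 8, Σx = 677.1, Σy = 30.5, Σx² = 60452.55, Σy² = 123.33, Σxy = 2716.56
nΣxy − ΣxΣy = 21732.48 − 20651.55 = 1080.93
nΣx² − (Σx)² = 483620.4 − 458464.41 = 25155.99; nΣy² − (Σy)² = 986.64 − 930.25 = 56.39
r = 1080.93 / √(25155.99 × 56.39) = 1080.93 / 1191.0274 ≈ 0.908

0.908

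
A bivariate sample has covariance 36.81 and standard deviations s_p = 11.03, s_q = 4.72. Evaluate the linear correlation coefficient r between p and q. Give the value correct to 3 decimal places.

r = Cov(p,q) / (s_p · s_q) = 36.81 / (11.03 × 4.72)
  = 36.81 / 52.0616 ≈ 0.707

0.707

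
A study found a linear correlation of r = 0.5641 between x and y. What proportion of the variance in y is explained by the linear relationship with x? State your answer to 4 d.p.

r² = (0.5641)² = 0.3182

0.3182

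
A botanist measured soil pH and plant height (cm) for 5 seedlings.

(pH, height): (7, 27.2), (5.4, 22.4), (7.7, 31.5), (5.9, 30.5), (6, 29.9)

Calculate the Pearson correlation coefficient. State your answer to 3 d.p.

n = 5, Σx = 32, Σy = 141.5, Σx² = 208.26, Σy² = 4058.11, Σxy = 913.26
nΣxy − ΣxΣy = 4566.3 − 4528 = 38.3
nΣx² − (Σx)² = 1041.3 − 1024 = 17.3; nΣy² − (Σy)² = 20290.55 − 20022.25 = 268.3
r = 38.3 / √(17.3 × 268.3) = 38.3 / 68.1292 ≈ 0.562

0.562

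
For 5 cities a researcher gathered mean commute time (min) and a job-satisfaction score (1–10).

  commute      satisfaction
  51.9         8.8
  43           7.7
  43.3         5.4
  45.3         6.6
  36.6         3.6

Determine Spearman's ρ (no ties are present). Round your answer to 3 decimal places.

Rank commute: 5, 2, 3, 4, 1
Rank satisfaction: 5, 4, 2, 3, 1
d = rank(commute) − rank(satisfaction): 0, -2, 1, 1, 0; Σd² = 6
ρ = 1 − 6Σd² / [n(n²−1)] = 1 − 6×6 / (5×24) = 1 − 36/120 ≈ 0.700

0.700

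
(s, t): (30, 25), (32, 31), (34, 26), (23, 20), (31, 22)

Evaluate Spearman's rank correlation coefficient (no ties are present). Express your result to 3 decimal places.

0.800

Rank s: 2, 4, 5, 1, 3
Rank t: 3, 5, 4, 1, 2
d = rank(s) − rank(t): -1, -1, 1, 0, 1; Σd² = 4
ρ = 1 − 6Σd² / [n(n²−1)] = 1 − 6×4 / (5×24) = 1 − 24/120 ≈ 0.800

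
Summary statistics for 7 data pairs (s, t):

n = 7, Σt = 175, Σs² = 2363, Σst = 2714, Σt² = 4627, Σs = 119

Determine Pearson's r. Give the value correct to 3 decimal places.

r = (nΣst − ΣsΣt) / √[(nΣs² − (Σs)²)(nΣt² − (Σt)²)]
Numerator: 7×2714 − 119×175 = -1827
Denominator: √[(16541 − 14161)(32389 − 30625)] = √[2380 × 1764] = 2048.9802
r = -1827 / 2048.9802 ≈ -0.892

-0.892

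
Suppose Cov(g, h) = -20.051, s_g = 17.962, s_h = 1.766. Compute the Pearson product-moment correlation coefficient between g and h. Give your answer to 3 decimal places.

r = Cov(g,h) / (s_g · s_h) = -20.051 / (17.962 × 1.766)
  = -20.051 / 31.7209 ≈ -0.632

-0.632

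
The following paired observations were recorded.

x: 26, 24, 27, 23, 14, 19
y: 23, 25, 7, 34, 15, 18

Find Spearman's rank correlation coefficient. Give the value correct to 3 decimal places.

Rank x: 5, 4, 6, 3, 1, 2
Rank y: 4, 5, 1, 6, 2, 3
d = rank(x) − rank(y): 1, -1, 5, -3, -1, -1; Σd² = 38
ρ = 1 − 6Σd² / [n(n²−1)] = 1 − 6×38 / (6×35) = 1 − 228/210 ≈ -0.086

-0.086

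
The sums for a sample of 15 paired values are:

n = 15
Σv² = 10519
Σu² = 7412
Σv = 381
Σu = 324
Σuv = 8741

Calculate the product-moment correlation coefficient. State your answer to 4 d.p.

0.8668

r = (nΣuv − ΣuΣv) / √[(nΣu² − (Σu)²)(nΣv² − (Σv)²)]
Numerator: 15×8741 − 324×381 = 7671
Denominator: √[(111180 − 104976)(157785 − 145161)] = √[6204 × 12624] = 8849.8190
r = 7671 / 8849.8190 ≈ 0.8668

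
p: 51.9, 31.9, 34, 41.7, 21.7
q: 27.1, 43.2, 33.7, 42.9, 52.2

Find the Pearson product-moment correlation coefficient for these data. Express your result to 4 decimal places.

-0.8323

n = 5, Σp = 181.2, Σq = 199.1, Σp² = 7077, Σq² = 8301.59, Σpq = 6852.04
nΣpq − ΣpΣq = 34260.2 − 36076.92 = -1816.72
nΣp² − (Σp)² = 35385 − 32833.44 = 2551.56; nΣq² − (Σq)² = 41507.95 − 39640.81 = 1867.14
r = -1816.72 / √(2551.56 × 1867.14) = -1816.72 / 2182.6864 ≈ -0.8323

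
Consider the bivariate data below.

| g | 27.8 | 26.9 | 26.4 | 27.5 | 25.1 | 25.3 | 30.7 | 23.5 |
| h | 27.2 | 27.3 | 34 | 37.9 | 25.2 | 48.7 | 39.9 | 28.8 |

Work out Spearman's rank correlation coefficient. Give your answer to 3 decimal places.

Rank g: 7, 5, 4, 6, 2, 3, 8, 1
Rank h: 2, 3, 5, 6, 1, 8, 7, 4
d = rank(g) − rank(h): 5, 2, -1, 0, 1, -5, 1, -3; Σd² = 66
ρ = 1 − 6Σd² / [n(n²−1)] = 1 − 6×66 / (8×63) = 1 − 396/504 ≈ 0.214

0.214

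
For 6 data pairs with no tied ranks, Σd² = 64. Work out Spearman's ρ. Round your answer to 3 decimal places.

-0.829

ρ = 1 − 6Σd² / [n(n²−1)] = 1 − 6×64 / (6×35)
  = 1 − 384/210 = 1 − 1.8286 ≈ -0.829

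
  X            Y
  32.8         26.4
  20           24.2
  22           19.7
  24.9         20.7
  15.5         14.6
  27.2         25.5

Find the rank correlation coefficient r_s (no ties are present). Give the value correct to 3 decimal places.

0.829

Rank X: 6, 2, 3, 4, 1, 5
Rank Y: 6, 4, 2, 3, 1, 5
d = rank(X) − rank(Y): 0, -2, 1, 1, 0, 0; Σd² = 6
ρ = 1 − 6Σd² / [n(n²−1)] = 1 − 6×6 / (6×35) = 1 − 36/210 ≈ 0.829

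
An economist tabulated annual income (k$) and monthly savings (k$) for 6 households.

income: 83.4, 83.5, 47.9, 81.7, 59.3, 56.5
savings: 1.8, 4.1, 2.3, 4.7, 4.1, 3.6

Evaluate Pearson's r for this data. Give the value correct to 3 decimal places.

0.194

n = 6, Σx = 412.3, Σy = 20.6, Σx² = 29605.85, Σy² = 77.2, Σxy = 1433.16
nΣxy − ΣxΣy = 8598.96 − 8493.38 = 105.58
nΣx² − (Σx)² = 177635.1 − 169991.29 = 7643.81; nΣy² − (Σy)² = 463.2 − 424.36 = 38.84
r = 105.58 / √(7643.81 × 38.84) = 105.58 / 544.8721 ≈ 0.194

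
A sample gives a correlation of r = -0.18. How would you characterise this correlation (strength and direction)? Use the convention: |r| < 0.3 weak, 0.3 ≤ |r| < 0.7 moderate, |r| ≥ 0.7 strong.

weak negative

r = -0.18 < 0 so the relationship is negative.
|r| = 0.18, which falls in the weak range.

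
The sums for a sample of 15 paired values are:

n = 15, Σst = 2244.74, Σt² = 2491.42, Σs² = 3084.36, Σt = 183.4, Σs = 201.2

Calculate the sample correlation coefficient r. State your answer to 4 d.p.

-0.6946

r = (nΣst − ΣsΣt) / √[(nΣs² − (Σs)²)(nΣt² − (Σt)²)]
Numerator: 15×2244.74 − 201.2×183.4 = -3228.98
Denominator: √[(46265.4 − 40481.44)(37371.3 − 33635.56)] = √[5783.96 × 3735.74] = 4648.3729
r = -3228.98 / 4648.3729 ≈ -0.6946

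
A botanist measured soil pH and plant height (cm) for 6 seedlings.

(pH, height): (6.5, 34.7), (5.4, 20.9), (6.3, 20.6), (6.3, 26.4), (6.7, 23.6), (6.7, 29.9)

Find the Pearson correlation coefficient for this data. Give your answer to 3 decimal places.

n = 6, Σx = 37.9, Σy = 156.1, Σx² = 240.57, Σy² = 4213.19, Σxy = 992.96
nΣxy − ΣxΣy = 5957.76 − 5916.19 = 41.57
nΣx² − (Σx)² = 1443.42 − 1436.41 = 7.01; nΣy² − (Σy)² = 25279.14 − 24367.21 = 911.93
r = 41.57 / √(7.01 × 911.93) = 41.57 / 79.9539 ≈ 0.520

0.520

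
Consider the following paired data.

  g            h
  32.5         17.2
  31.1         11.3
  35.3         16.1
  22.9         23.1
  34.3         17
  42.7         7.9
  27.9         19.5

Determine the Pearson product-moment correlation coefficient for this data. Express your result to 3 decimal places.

-0.843

n = 7, Σg = 226.7, Σh = 112.1, Σg² = 7572.15, Σh² = 1948.01, Σgh = 3472.23
nΣgh − ΣgΣh = 24305.61 − 25413.07 = -1107.46
nΣg² − (Σg)² = 53005.05 − 51392.89 = 1612.16; nΣh² − (Σh)² = 13636.07 − 12566.41 = 1069.66
r = -1107.46 / √(1612.16 × 1069.66) = -1107.46 / 1313.1881 ≈ -0.843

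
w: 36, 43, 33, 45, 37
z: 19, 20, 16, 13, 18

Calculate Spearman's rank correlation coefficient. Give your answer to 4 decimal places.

Rank w: 2, 4, 1, 5, 3
Rank z: 4, 5, 2, 1, 3
d = rank(w) − rank(z): -2, -1, -1, 4, 0; Σd² = 22
ρ = 1 − 6Σd² / [n(n²−1)] = 1 − 6×22 / (5×24) = 1 − 132/120 ≈ -0.1000

-0.1000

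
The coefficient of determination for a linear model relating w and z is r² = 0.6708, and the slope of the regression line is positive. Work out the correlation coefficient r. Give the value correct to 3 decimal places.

0.819

|r| = √0.6708 = 0.819
The association is positive, so r = 0.819.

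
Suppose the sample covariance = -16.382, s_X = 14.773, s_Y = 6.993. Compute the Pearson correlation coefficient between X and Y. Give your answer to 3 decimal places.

-0.159

r = Cov(X,Y) / (s_X · s_Y) = -16.382 / (14.773 × 6.993)
  = -16.382 / 103.3076 ≈ -0.159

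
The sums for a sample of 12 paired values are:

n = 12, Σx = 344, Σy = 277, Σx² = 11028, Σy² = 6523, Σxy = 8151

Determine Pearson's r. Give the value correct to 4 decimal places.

0.5424

r = (nΣxy − ΣxΣy) / √[(nΣx² − (Σx)²)(nΣy² − (Σy)²)]
Numerator: 12×8151 − 344×277 = 2524
Denominator: √[(132336 − 118336)(78276 − 76729)] = √[14000 × 1547] = 4653.8156
r = 2524 / 4653.8156 ≈ 0.5424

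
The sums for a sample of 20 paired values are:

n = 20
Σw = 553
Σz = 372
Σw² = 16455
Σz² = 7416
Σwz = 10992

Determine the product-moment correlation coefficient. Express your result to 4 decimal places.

0.9284

r = (nΣwz − ΣwΣz) / √[(nΣw² − (Σw)²)(nΣz² − (Σz)²)]
Numerator: 20×10992 − 553×372 = 14124
Denominator: √[(329100 − 305809)(148320 − 138384)] = √[23291 × 9936] = 15212.4744
r = 14124 / 15212.4744 ≈ 0.9284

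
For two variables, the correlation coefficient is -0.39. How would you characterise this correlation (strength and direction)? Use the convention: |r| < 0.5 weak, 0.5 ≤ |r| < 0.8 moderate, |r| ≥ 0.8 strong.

r = -0.39 < 0 so the relationship is negative.
|r| = 0.39, which falls in the weak range.

weak negative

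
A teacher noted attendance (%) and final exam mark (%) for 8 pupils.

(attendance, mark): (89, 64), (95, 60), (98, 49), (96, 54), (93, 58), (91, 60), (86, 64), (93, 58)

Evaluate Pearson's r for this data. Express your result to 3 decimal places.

n = 8, Σx = 741, Σy = 467, Σx² = 68741, Σy² = 27437, Σxy = 43134
nΣxy − ΣxΣy = 345072 − 346047 = -975
nΣx² − (Σx)² = 549928 − 549081 = 847; nΣy² − (Σy)² = 219496 − 218089 = 1407
r = -975 / √(847 × 1407) = -975 / 1091.6634 ≈ -0.893

-0.893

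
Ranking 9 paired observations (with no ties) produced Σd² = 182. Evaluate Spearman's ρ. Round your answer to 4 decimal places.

ρ = 1 − 6Σd² / [n(n²−1)] = 1 − 6×182 / (9×80)
  = 1 − 1092/720 = 1 − 1.51667 ≈ -0.5167

-0.5167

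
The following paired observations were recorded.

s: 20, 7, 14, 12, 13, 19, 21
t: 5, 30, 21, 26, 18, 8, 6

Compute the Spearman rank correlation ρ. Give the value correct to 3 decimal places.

Rank s: 6, 1, 4, 2, 3, 5, 7
Rank t: 1, 7, 5, 6, 4, 3, 2
d = rank(s) − rank(t): 5, -6, -1, -4, -1, 2, 5; Σd² = 108
ρ = 1 − 6Σd² / [n(n²−1)] = 1 − 6×108 / (7×48) = 1 − 648/336 ≈ -0.929

-0.929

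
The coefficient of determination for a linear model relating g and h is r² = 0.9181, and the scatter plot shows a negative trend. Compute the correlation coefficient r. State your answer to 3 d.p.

-0.958

|r| = √0.9181 = 0.958
The association is negative, so r = −0.958.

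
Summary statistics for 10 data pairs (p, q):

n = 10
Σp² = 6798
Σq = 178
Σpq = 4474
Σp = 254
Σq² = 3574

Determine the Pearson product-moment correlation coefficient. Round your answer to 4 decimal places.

-0.1259

r = (nΣpq − ΣpΣq) / √[(nΣp² − (Σp)²)(nΣq² − (Σq)²)]
Numerator: 10×4474 − 254×178 = -472
Denominator: √[(67980 − 64516)(35740 − 31684)] = √[3464 × 4056] = 3748.3308
r = -472 / 3748.3308 ≈ -0.1259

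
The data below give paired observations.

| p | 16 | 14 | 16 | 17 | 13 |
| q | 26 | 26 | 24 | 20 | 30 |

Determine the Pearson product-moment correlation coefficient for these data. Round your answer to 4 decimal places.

-0.8878

n = 5, Σp = 76, Σq = 126, Σp² = 1166, Σq² = 3228, Σpq = 1894
nΣpq − ΣpΣq = 9470 − 9576 = -106
nΣp² − (Σp)² = 5830 − 5776 = 54; nΣq² − (Σq)² = 16140 − 15876 = 264
r = -106 / √(54 × 264) = -106 / 119.3985 ≈ -0.8878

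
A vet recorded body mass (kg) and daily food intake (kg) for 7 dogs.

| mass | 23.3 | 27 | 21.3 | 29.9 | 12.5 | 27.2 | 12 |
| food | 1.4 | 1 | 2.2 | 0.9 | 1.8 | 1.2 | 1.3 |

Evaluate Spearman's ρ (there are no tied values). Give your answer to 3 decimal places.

-0.714

Rank mass: 4, 5, 3, 7, 2, 6, 1
Rank food: 5, 2, 7, 1, 6, 3, 4
d = rank(mass) − rank(food): -1, 3, -4, 6, -4, 3, -3; Σd² = 96
ρ = 1 − 6Σd² / [n(n²−1)] = 1 − 6×96 / (7×48) = 1 − 576/336 ≈ -0.714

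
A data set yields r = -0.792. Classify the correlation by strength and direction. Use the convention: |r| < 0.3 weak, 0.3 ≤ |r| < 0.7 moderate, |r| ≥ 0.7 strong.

r = -0.792 < 0 so the relationship is negative.
|r| = 0.792, which falls in the strong range.

strong negative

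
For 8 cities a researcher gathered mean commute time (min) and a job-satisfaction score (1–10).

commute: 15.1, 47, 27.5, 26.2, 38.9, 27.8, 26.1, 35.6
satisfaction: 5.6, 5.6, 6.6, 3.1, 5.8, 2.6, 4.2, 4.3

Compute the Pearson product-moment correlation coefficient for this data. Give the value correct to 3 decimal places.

0.180

n = 8, Σx = 244.2, Σy = 37.8, Σx² = 8114.32, Σy² = 192.42, Σxy = 1171.08
nΣxy − ΣxΣy = 9368.64 − 9230.76 = 137.88
nΣx² − (Σx)² = 64914.56 − 59633.64 = 5280.92; nΣy² − (Σy)² = 1539.36 − 1428.84 = 110.52
r = 137.88 / √(5280.92 × 110.52) = 137.88 / 763.9681 ≈ 0.180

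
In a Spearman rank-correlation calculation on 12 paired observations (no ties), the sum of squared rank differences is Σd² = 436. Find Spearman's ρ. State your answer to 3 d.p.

ρ = 1 − 6Σd² / [n(n²−1)] = 1 − 6×436 / (12×143)
  = 1 − 2616/1716 = 1 − 1.5245 ≈ -0.524

-0.524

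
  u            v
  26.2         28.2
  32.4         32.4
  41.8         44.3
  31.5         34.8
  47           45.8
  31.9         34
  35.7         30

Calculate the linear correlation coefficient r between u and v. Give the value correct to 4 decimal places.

n = 7, Σu = 246.5, Σv = 249.5, Σu² = 8976.79, Σv² = 9172.17, Σuv = 9044.74
nΣuv − ΣuΣv = 63313.18 − 61501.75 = 1811.43
nΣu² − (Σu)² = 62837.53 − 60762.25 = 2075.28; nΣv² − (Σv)² = 64205.19 − 62250.25 = 1954.94
r = 1811.43 / √(2075.28 × 1954.94) = 1811.43 / 2014.2115 ≈ 0.8993

0.8993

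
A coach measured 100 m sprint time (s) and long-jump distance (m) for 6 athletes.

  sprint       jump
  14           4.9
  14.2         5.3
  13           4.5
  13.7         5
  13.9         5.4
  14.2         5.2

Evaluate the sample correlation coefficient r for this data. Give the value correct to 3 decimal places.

0.828

n = 6, Σx = 83, Σy = 30.3, Σx² = 1149.18, Σy² = 153.55, Σxy = 419.76
nΣxy − ΣxΣy = 2518.56 − 2514.9 = 3.66
nΣx² − (Σx)² = 6895.08 − 6889 = 6.08; nΣy² − (Σy)² = 921.3 − 918.09 = 3.21
r = 3.66 / √(6.08 × 3.21) = 3.66 / 4.4178 ≈ 0.828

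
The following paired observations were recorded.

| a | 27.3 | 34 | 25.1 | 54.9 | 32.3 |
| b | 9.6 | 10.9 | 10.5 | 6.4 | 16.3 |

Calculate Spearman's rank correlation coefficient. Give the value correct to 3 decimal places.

Rank a: 2, 4, 1, 5, 3
Rank b: 2, 4, 3, 1, 5
d = rank(a) − rank(b): 0, 0, -2, 4, -2; Σd² = 24
ρ = 1 − 6Σd² / [n(n²−1)] = 1 − 6×24 / (5×24) = 1 − 144/120 ≈ -0.200

-0.200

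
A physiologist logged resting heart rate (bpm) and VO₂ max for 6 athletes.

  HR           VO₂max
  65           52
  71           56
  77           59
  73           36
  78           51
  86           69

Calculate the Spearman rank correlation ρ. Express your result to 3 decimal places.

Rank HR: 1, 2, 4, 3, 5, 6
Rank VO₂max: 3, 4, 5, 1, 2, 6
d = rank(HR) − rank(VO₂max): -2, -2, -1, 2, 3, 0; Σd² = 22
ρ = 1 − 6Σd² / [n(n²−1)] = 1 − 6×22 / (6×35) = 1 − 132/210 ≈ 0.371

0.371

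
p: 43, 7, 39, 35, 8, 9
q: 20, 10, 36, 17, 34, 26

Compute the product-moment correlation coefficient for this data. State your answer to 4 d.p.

0.0860

n = 6, Σp = 141, Σq = 143, Σp² = 4789, Σq² = 3917, Σpq = 3435
nΣpq − ΣpΣq = 20610 − 20163 = 447
nΣp² − (Σp)² = 28734 − 19881 = 8853; nΣq² − (Σq)² = 23502 − 20449 = 3053
r = 447 / √(8853 × 3053) = 447 / 5198.8661 ≈ 0.0860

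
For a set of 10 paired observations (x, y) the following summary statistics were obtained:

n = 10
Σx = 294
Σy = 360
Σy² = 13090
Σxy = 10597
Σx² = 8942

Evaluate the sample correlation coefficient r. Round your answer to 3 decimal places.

0.066

r = (nΣxy − ΣxΣy) / √[(nΣx² − (Σx)²)(nΣy² − (Σy)²)]
Numerator: 10×10597 − 294×360 = 130
Denominator: √[(89420 − 86436)(130900 − 129600)] = √[2984 × 1300] = 1969.5685
r = 130 / 1969.5685 ≈ 0.066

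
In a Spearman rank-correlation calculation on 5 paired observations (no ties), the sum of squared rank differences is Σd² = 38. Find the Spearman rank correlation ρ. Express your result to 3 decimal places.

ρ = 1 − 6Σd² / [n(n²−1)] = 1 − 6×38 / (5×24)
  = 1 − 228/120 = 1 − 1.9000 ≈ -0.900

-0.900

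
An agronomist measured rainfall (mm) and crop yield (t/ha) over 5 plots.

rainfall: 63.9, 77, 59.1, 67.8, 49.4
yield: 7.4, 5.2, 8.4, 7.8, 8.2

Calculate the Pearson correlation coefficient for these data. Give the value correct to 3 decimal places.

-0.828

n = 5, Σx = 317.2, Σy = 37, Σx² = 20542.22, Σy² = 280.44, Σxy = 2303.62
nΣxy − ΣxΣy = 11518.1 − 11736.4 = -218.3
nΣx² − (Σx)² = 102711.1 − 100615.84 = 2095.26; nΣy² − (Σy)² = 1402.2 − 1369 = 33.2
r = -218.3 / √(2095.26 × 33.2) = -218.3 / 263.7473 ≈ -0.828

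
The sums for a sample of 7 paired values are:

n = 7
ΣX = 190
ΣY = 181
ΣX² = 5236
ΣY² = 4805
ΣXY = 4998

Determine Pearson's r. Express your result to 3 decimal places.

0.858

r = (nΣXY − ΣXΣY) / √[(nΣX² − (ΣX)²)(nΣY² − (ΣY)²)]
Numerator: 7×4998 − 190×181 = 596
Denominator: √[(36652 − 36100)(33635 − 32761)] = √[552 × 874] = 694.5848
r = 596 / 694.5848 ≈ 0.858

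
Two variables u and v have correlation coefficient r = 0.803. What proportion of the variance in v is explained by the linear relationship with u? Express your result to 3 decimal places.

r² = (0.803)² = 0.645

0.645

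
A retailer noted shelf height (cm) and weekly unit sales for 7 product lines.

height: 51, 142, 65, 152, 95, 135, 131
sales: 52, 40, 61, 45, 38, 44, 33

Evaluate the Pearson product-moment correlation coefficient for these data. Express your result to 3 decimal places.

-0.654

n = 7, Σx = 771, Σy = 313, Σx² = 94505, Σy² = 14519, Σxy = 33010
nΣxy − ΣxΣy = 231070 − 241323 = -10253
nΣx² − (Σx)² = 661535 − 594441 = 67094; nΣy² − (Σy)² = 101633 − 97969 = 3664
r = -10253 / √(67094 × 3664) = -10253 / 15679.0438 ≈ -0.654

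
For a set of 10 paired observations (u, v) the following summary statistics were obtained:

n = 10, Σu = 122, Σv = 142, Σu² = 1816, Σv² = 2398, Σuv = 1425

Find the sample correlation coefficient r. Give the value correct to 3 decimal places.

-0.869

r = (nΣuv − ΣuΣv) / √[(nΣu² − (Σu)²)(nΣv² − (Σv)²)]
Numerator: 10×1425 − 122×142 = -3074
Denominator: √[(18160 − 14884)(23980 − 20164)] = √[3276 × 3816] = 3535.7059
r = -3074 / 3535.7059 ≈ -0.869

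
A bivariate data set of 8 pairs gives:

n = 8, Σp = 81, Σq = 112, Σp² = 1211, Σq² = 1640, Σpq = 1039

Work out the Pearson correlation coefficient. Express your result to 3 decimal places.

r = (nΣpq − ΣpΣq) / √[(nΣp² − (Σp)²)(nΣq² − (Σq)²)]
Numerator: 8×1039 − 81×112 = -760
Denominator: √[(9688 − 6561)(13120 − 12544)] = √[3127 × 576] = 1342.0700
r = -760 / 1342.0700 ≈ -0.566

-0.566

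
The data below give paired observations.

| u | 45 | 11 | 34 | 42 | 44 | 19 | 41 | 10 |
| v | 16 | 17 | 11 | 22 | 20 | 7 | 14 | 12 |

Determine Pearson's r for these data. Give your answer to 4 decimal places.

0.4894

n = 8, Σu = 246, Σv = 119, Σu² = 9144, Σv² = 1939, Σuv = 3912
nΣuv − ΣuΣv = 31296 − 29274 = 2022
nΣu² − (Σu)² = 73152 − 60516 = 12636; nΣv² − (Σv)² = 15512 − 14161 = 1351
r = 2022 / √(12636 × 1351) = 2022 / 4131.7352 ≈ 0.4894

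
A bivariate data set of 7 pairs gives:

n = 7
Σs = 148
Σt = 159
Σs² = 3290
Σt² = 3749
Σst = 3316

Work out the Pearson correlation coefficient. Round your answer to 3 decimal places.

-0.307

r = (nΣst − ΣsΣt) / √[(nΣs² − (Σs)²)(nΣt² − (Σt)²)]
Numerator: 7×3316 − 148×159 = -320
Denominator: √[(23030 − 21904)(26243 − 25281)] = √[1126 × 962] = 1040.7747
r = -320 / 1040.7747 ≈ -0.307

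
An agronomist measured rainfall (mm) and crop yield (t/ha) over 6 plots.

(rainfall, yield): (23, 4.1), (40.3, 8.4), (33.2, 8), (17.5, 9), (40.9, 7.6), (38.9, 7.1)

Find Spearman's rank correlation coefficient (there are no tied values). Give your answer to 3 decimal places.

-0.143

Rank rainfall: 2, 5, 3, 1, 6, 4
Rank yield: 1, 5, 4, 6, 3, 2
d = rank(rainfall) − rank(yield): 1, 0, -1, -5, 3, 2; Σd² = 40
ρ = 1 − 6Σd² / [n(n²−1)] = 1 − 6×40 / (6×35) = 1 − 240/210 ≈ -0.143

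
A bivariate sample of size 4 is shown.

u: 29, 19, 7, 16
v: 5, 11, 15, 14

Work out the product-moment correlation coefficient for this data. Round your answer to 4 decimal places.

n = 4, Σu = 71, Σv = 45, Σu² = 1507, Σv² = 567, Σuv = 683
nΣuv − ΣuΣv = 2732 − 3195 = -463
nΣu² − (Σu)² = 6028 − 5041 = 987; nΣv² − (Σv)² = 2268 − 2025 = 243
r = -463 / √(987 × 243) = -463 / 489.7356 ≈ -0.9454

-0.9454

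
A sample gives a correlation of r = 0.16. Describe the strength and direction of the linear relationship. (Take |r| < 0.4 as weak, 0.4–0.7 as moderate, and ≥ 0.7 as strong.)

r = 0.16 > 0 so the relationship is positive.
|r| = 0.16, which falls in the weak range.

weak positive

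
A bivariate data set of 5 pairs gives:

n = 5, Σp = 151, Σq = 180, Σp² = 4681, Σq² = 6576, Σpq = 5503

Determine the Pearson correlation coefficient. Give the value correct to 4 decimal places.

r = (nΣpq − ΣpΣq) / √[(nΣp² − (Σp)²)(nΣq² − (Σq)²)]
Numerator: 5×5503 − 151×180 = 335
Denominator: √[(23405 − 22801)(32880 − 32400)] = √[604 × 480] = 538.4422
r = 335 / 538.4422 ≈ 0.6222

0.6222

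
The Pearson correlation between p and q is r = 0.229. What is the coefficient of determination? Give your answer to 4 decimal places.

r² = (0.229)² = 0.0524

0.0524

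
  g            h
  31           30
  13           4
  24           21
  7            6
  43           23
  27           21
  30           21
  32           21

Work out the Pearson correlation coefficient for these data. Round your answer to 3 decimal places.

0.832

n = 8, Σg = 207, Σh = 147, Σg² = 6257, Σh² = 3245, Σgh = 4386
nΣgh − ΣgΣh = 35088 − 30429 = 4659
nΣg² − (Σg)² = 50056 − 42849 = 7207; nΣh² − (Σh)² = 25960 − 21609 = 4351
r = 4659 / √(7207 × 4351) = 4659 / 5599.7908 ≈ 0.832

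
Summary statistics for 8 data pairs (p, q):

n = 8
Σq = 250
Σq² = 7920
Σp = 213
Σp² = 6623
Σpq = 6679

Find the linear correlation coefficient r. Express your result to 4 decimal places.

r = (nΣpq − ΣpΣq) / √[(nΣp² − (Σp)²)(nΣq² − (Σq)²)]
Numerator: 8×6679 − 213×250 = 182
Denominator: √[(52984 − 45369)(63360 − 62500)] = √[7615 × 860] = 2559.0819
r = 182 / 2559.0819 ≈ 0.0711

0.0711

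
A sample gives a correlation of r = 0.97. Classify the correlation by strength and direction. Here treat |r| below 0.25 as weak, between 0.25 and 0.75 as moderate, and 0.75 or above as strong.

strong positive

r = 0.97 > 0 so the relationship is positive.
|r| = 0.97, which falls in the strong range.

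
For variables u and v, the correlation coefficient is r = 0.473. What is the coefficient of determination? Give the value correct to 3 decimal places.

0.224

r² = (0.473)² = 0.224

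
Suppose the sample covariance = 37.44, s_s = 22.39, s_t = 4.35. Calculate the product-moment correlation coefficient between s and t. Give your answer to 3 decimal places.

0.384

r = Cov(s,t) / (s_s · s_t) = 37.44 / (22.39 × 4.35)
  = 37.44 / 97.3965 ≈ 0.384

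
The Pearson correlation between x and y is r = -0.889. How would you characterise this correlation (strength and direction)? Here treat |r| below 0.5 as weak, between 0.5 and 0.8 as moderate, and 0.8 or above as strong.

r = -0.889 < 0 so the relationship is negative.
|r| = 0.889, which falls in the strong range.

strong negative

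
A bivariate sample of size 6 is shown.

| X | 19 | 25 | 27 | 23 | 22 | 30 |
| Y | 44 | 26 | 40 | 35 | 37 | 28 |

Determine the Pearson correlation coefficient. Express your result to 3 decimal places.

-0.632

n = 6, ΣX = 146, ΣY = 210, ΣX² = 3628, ΣY² = 7590, ΣXY = 5025
nΣXY − ΣXΣY = 30150 − 30660 = -510
nΣX² − (ΣX)² = 21768 − 21316 = 452; nΣY² − (ΣY)² = 45540 − 44100 = 1440
r = -510 / √(452 × 1440) = -510 / 806.7713 ≈ -0.632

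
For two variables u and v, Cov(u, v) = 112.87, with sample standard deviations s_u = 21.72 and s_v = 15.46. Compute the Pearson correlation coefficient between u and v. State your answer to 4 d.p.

r = Cov(u,v) / (s_u · s_v) = 112.87 / (21.72 × 15.46)
  = 112.87 / 335.7912 ≈ 0.3361

0.3361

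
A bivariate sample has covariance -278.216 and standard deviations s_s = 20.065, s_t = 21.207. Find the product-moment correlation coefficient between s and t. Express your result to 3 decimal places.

-0.654

r = Cov(s,t) / (s_s · s_t) = -278.216 / (20.065 × 21.207)
  = -278.216 / 425.5185 ≈ -0.654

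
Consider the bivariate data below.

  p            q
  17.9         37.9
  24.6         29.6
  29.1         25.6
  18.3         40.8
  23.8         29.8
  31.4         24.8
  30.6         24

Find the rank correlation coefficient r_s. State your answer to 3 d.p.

Rank p: 1, 4, 5, 2, 3, 7, 6
Rank q: 6, 4, 3, 7, 5, 2, 1
d = rank(p) − rank(q): -5, 0, 2, -5, -2, 5, 5; Σd² = 108
ρ = 1 − 6Σd² / [n(n²−1)] = 1 − 6×108 / (7×48) = 1 − 648/336 ≈ -0.929

-0.929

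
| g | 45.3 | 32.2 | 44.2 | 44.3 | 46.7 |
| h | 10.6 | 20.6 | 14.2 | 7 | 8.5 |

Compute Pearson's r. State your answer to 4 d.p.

-0.8831

n = 5, Σg = 212.7, Σh = 60.9, Σg² = 9185.95, Σh² = 859.61, Σgh = 2478.19
nΣgh − ΣgΣh = 12390.95 − 12953.43 = -562.48
nΣg² − (Σg)² = 45929.75 − 45241.29 = 688.46; nΣh² − (Σh)² = 4298.05 − 3708.81 = 589.24
r = -562.48 / √(688.46 × 589.24) = -562.48 / 636.9209 ≈ -0.8831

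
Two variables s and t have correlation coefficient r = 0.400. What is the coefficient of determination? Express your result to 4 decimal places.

r² = (0.400)² = 0.1600

0.1600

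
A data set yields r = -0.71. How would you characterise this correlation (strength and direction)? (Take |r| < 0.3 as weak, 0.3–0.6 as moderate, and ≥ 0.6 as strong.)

r = -0.71 < 0 so the relationship is negative.
|r| = 0.71, which falls in the strong range.

strong negative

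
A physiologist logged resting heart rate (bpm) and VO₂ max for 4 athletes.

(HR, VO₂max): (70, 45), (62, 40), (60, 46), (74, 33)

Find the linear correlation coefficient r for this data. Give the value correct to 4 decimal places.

-0.6280

n = 4, Σx = 266, Σy = 164, Σx² = 17820, Σy² = 6830, Σxy = 10832
nΣxy − ΣxΣy = 43328 − 43624 = -296
nΣx² − (Σx)² = 71280 − 70756 = 524; nΣy² − (Σy)² = 27320 − 26896 = 424
r = -296 / √(524 × 424) = -296 / 471.3555 ≈ -0.6280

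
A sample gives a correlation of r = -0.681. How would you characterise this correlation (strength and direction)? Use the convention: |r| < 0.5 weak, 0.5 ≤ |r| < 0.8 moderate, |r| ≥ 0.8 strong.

r = -0.681 < 0 so the relationship is negative.
|r| = 0.681, which falls in the moderate range.

moderate negative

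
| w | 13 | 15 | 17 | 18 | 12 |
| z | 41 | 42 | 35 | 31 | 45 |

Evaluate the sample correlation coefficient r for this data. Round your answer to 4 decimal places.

n = 5, Σw = 75, Σz = 194, Σw² = 1151, Σz² = 7656, Σwz = 2856
nΣwz − ΣwΣz = 14280 − 14550 = -270
nΣw² − (Σw)² = 5755 − 5625 = 130; nΣz² − (Σz)² = 38280 − 37636 = 644
r = -270 / √(130 × 644) = -270 / 289.3441 ≈ -0.9331

-0.9331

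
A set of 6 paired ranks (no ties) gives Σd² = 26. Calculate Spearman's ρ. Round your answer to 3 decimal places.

0.257

ρ = 1 − 6Σd² / [n(n²−1)] = 1 − 6×26 / (6×35)
  = 1 − 156/210 = 1 − 0.7429 ≈ 0.257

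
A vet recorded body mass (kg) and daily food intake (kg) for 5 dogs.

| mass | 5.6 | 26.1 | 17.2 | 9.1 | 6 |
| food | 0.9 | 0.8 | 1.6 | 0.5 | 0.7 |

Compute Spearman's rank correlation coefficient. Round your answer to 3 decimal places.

0.100

Rank mass: 1, 5, 4, 3, 2
Rank food: 4, 3, 5, 1, 2
d = rank(mass) − rank(food): -3, 2, -1, 2, 0; Σd² = 18
ρ = 1 − 6Σd² / [n(n²−1)] = 1 − 6×18 / (5×24) = 1 − 108/120 ≈ 0.100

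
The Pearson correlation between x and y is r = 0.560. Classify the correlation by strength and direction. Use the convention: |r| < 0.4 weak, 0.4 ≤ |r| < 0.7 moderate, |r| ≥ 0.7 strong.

r = 0.560 > 0 so the relationship is positive.
|r| = 0.560, which falls in the moderate range.

moderate positive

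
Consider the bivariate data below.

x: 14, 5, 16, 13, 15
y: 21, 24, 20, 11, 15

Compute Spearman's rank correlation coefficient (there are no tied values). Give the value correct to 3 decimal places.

Rank x: 3, 1, 5, 2, 4
Rank y: 4, 5, 3, 1, 2
d = rank(x) − rank(y): -1, -4, 2, 1, 2; Σd² = 26
ρ = 1 − 6Σd² / [n(n²−1)] = 1 − 6×26 / (5×24) = 1 − 156/120 ≈ -0.300

-0.300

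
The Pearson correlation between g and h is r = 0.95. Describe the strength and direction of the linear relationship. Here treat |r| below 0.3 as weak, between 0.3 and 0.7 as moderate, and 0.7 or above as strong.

r = 0.95 > 0 so the relationship is positive.
|r| = 0.95, which falls in the strong range.

strong positive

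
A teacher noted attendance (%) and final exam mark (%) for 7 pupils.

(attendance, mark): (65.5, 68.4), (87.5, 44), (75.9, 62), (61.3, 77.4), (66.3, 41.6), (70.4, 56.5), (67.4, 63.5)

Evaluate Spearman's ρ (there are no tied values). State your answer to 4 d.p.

-0.6071

Rank attendance: 2, 7, 6, 1, 3, 5, 4
Rank mark: 6, 2, 4, 7, 1, 3, 5
d = rank(attendance) − rank(mark): -4, 5, 2, -6, 2, 2, -1; Σd² = 90
ρ = 1 − 6Σd² / [n(n²−1)] = 1 − 6×90 / (7×48) = 1 − 540/336 ≈ -0.6071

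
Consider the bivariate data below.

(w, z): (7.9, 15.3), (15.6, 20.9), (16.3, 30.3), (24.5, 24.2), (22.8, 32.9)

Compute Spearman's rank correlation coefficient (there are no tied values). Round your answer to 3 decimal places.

Rank w: 1, 2, 3, 5, 4
Rank z: 1, 2, 4, 3, 5
d = rank(w) − rank(z): 0, 0, -1, 2, -1; Σd² = 6
ρ = 1 − 6Σd² / [n(n²−1)] = 1 − 6×6 / (5×24) = 1 − 36/120 ≈ 0.700

0.700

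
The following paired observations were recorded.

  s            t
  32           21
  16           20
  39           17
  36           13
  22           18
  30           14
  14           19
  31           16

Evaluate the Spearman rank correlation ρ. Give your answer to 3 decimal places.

-0.405

Rank s: 6, 2, 8, 7, 3, 4, 1, 5
Rank t: 8, 7, 4, 1, 5, 2, 6, 3
d = rank(s) − rank(t): -2, -5, 4, 6, -2, 2, -5, 2; Σd² = 118
ρ = 1 − 6Σd² / [n(n²−1)] = 1 − 6×118 / (8×63) = 1 − 708/504 ≈ -0.405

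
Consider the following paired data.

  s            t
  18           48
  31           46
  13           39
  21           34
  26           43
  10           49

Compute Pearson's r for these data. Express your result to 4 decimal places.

-0.0783

n = 6, Σs = 119, Σt = 259, Σs² = 2671, Σt² = 11347, Σst = 5119
nΣst − ΣsΣt = 30714 − 30821 = -107
nΣs² − (Σs)² = 16026 − 14161 = 1865; nΣt² − (Σt)² = 68082 − 67081 = 1001
r = -107 / √(1865 × 1001) = -107 / 1366.3327 ≈ -0.0783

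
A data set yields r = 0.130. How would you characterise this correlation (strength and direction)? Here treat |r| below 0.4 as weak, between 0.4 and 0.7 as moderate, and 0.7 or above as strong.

r = 0.130 > 0 so the relationship is positive.
|r| = 0.130, which falls in the weak range.

weak positive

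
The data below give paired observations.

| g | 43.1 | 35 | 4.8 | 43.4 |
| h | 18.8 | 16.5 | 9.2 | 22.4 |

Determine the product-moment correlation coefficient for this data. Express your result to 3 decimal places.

n = 4, Σg = 126.3, Σh = 66.9, Σg² = 4989.21, Σh² = 1212.09, Σgh = 2404.1
nΣgh − ΣgΣh = 9616.4 − 8449.47 = 1166.93
nΣg² − (Σg)² = 19956.84 − 15951.69 = 4005.15; nΣh² − (Σh)² = 4848.36 − 4475.61 = 372.75
r = 1166.93 / √(4005.15 × 372.75) = 1166.93 / 1221.8509 ≈ 0.955

0.955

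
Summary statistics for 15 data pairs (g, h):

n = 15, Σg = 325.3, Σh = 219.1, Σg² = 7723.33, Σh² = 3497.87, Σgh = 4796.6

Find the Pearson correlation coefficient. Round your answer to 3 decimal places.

0.101

r = (nΣgh − ΣgΣh) / √[(nΣg² − (Σg)²)(nΣh² − (Σh)²)]
Numerator: 15×4796.6 − 325.3×219.1 = 675.77
Denominator: √[(115849.95 − 105820.09)(52468.05 − 48004.81)] = √[10029.86 × 4463.24] = 6690.7154
r = 675.77 / 6690.7154 ≈ 0.101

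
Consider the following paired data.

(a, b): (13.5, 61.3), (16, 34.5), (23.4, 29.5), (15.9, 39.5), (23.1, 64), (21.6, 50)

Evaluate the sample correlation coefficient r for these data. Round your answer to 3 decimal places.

n = 6, Σa = 113.5, Σb = 278.8, Σa² = 2238.79, Σb² = 13974.44, Σab = 5256.3
nΣab − ΣaΣb = 31537.8 − 31643.8 = -106
nΣa² − (Σa)² = 13432.74 − 12882.25 = 550.49; nΣb² − (Σb)² = 83846.64 − 77729.44 = 6117.2
r = -106 / √(550.49 × 6117.2) = -106 / 1835.0633 ≈ -0.058

-0.058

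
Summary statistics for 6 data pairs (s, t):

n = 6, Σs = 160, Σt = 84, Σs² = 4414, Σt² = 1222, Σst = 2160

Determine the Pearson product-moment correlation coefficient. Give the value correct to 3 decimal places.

r = (nΣst − ΣsΣt) / √[(nΣs² − (Σs)²)(nΣt² − (Σt)²)]
Numerator: 6×2160 − 160×84 = -480
Denominator: √[(26484 − 25600)(7332 − 7056)] = √[884 × 276] = 493.9474
r = -480 / 493.9474 ≈ -0.972

-0.972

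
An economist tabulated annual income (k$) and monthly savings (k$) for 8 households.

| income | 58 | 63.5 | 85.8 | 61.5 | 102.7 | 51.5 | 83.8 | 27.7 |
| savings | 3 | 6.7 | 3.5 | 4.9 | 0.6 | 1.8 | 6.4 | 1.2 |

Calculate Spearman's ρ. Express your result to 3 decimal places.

Rank income: 3, 5, 7, 4, 8, 2, 6, 1
Rank savings: 4, 8, 5, 6, 1, 3, 7, 2
d = rank(income) − rank(savings): -1, -3, 2, -2, 7, -1, -1, -1; Σd² = 70
ρ = 1 − 6Σd² / [n(n²−1)] = 1 − 6×70 / (8×63) = 1 − 420/504 ≈ 0.167

0.167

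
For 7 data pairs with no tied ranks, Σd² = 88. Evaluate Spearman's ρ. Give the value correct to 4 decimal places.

-0.5714

ρ = 1 − 6Σd² / [n(n²−1)] = 1 − 6×88 / (7×48)
  = 1 − 528/336 = 1 − 1.57143 ≈ -0.5714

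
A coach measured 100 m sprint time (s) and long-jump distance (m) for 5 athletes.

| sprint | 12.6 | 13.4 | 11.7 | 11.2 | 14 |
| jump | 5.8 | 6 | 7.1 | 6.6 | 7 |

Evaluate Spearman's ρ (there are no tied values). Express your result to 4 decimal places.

-0.1000

Rank sprint: 3, 4, 2, 1, 5
Rank jump: 1, 2, 5, 3, 4
d = rank(sprint) − rank(jump): 2, 2, -3, -2, 1; Σd² = 22
ρ = 1 − 6Σd² / [n(n²−1)] = 1 − 6×22 / (5×24) = 1 − 132/120 ≈ -0.1000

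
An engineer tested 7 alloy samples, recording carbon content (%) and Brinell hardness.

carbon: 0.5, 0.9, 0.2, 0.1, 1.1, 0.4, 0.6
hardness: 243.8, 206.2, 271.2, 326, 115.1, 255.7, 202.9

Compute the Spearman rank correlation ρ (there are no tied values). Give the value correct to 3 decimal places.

Rank carbon: 4, 6, 2, 1, 7, 3, 5
Rank hardness: 4, 3, 6, 7, 1, 5, 2
d = rank(carbon) − rank(hardness): 0, 3, -4, -6, 6, -2, 3; Σd² = 110
ρ = 1 − 6Σd² / [n(n²−1)] = 1 − 6×110 / (7×48) = 1 − 660/336 ≈ -0.964

-0.964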